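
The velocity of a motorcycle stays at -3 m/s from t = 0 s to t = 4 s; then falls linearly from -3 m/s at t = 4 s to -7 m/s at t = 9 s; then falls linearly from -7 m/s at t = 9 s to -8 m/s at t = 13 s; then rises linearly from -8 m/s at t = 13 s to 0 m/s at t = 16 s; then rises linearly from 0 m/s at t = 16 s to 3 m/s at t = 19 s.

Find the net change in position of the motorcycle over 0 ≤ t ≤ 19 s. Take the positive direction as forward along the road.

Net displacement equals the area under the velocity-time graph (areas below the axis count negative).
0–4 s: -3 × 4 = -12 m
4–9 s: ½(-3 + -7)(5) = -25 m
9–13 s: ½(-7 + -8)(4) = -30 m
13–16 s: ½(-8 + 0)(3) = -12 m
16–19 s: ½(0 + 3)(3) = 4.5 m
Net displacement = -74.5 m

-74.5 m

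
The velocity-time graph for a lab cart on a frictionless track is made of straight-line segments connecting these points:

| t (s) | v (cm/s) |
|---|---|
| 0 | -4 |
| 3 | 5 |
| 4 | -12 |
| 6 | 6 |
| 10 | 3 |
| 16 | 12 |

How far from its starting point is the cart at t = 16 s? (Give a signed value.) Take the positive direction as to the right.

55 cm

Displacement is the signed area under the v-t curve.
0–3 s: ½(-4 + 5)(3) = 1.5 cm
3–4 s: ½(5 + -12)(1) = -3.5 cm
4–6 s: ½(-12 + 6)(2) = -6 cm
6–10 s: ½(6 + 3)(4) = 18 cm
10–16 s: ½(3 + 12)(6) = 45 cm
Net displacement = 55 cm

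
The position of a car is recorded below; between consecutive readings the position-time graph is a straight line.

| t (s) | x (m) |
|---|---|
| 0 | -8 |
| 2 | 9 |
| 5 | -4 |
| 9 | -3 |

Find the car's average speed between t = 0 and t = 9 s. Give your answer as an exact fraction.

31/9 m/s

Average speed = (total path length)/(elapsed time); on a piecewise-linear x-t graph the path length is Σ|Δx|.
0–2 s: |Δx| = |9 − -8| = 17 m
2–5 s: |Δx| = |-4 − 9| = 13 m
5–9 s: |Δx| = |-3 − -4| = 1 m
Total path = 31 m; average speed = 31/9 = 31/9 m/s.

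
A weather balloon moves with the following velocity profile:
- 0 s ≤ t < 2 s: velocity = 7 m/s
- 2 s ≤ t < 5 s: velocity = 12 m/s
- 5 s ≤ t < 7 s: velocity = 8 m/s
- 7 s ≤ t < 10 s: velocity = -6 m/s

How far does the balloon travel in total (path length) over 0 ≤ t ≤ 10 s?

84 m

Distance (not displacement) is the total path length: add the absolute areas under v-t.
0–2 s: |7| × 2 = 14 m
2–5 s: |12| × 3 = 36 m
5–7 s: |8| × 2 = 16 m
7–10 s: |-6| × 3 = 18 m
Total distance = 84 m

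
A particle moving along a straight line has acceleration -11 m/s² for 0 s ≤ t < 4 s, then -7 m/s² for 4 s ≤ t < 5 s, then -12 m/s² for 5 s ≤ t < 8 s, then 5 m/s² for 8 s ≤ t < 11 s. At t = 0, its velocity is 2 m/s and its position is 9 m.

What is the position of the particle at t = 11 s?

-550 m

On each constant-a segment, Δv = aΔt and Δx = v₀Δt + ½aΔt²; chain segment to segment.
0–4 s: v starts 2 m/s; Δx = 2·4 + ½·-11·4² = -80 m; v ends -42 m/s.
4–5 s: v starts -42 m/s; Δx = -42·1 + ½·-7·1² = -45.5 m; v ends -49 m/s.
5–8 s: v starts -49 m/s; Δx = -49·3 + ½·-12·3² = -201 m; v ends -85 m/s.
8–11 s: v starts -85 m/s; Δx = -85·3 + ½·5·3² = -232.5 m; v ends -70 m/s.
x(11) = 9 + Σ Δx = -550 m.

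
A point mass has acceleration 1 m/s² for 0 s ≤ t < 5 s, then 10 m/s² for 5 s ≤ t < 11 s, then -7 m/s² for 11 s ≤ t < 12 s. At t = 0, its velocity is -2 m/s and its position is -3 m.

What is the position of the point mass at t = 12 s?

257 m

On each constant-a segment, Δv = aΔt and Δx = v₀Δt + ½aΔt²; chain segment to segment.
0–5 s: v starts -2 m/s; Δx = -2·5 + ½·1·5² = 2.5 m; v ends 3 m/s.
5–11 s: v starts 3 m/s; Δx = 3·6 + ½·10·6² = 198 m; v ends 63 m/s.
11–12 s: v starts 63 m/s; Δx = 63·1 + ½·-7·1² = 59.5 m; v ends 56 m/s.
x(12) = -3 + Σ Δx = 257 m.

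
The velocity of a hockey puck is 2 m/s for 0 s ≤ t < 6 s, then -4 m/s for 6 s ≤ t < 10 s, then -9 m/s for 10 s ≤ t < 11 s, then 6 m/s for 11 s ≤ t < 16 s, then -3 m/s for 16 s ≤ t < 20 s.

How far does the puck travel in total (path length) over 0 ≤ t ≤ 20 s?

Total distance travelled is ∫|v| dt — sum the magnitudes of each area piece.
0–6 s: |2| × 6 = 12 m
6–10 s: |-4| × 4 = 16 m
10–11 s: |-9| × 1 = 9 m
11–16 s: |6| × 5 = 30 m
16–20 s: |-3| × 4 = 12 m
Total distance = 79 m

79 m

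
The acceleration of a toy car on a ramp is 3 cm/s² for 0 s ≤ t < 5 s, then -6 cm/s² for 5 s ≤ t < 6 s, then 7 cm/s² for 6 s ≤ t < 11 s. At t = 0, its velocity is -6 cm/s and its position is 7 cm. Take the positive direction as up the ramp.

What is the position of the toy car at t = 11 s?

On each constant-a segment, Δv = aΔt and Δx = v₀Δt + ½aΔt²; chain segment to segment.
0–5 s: v starts -6 cm/s; Δx = -6·5 + ½·3·5² = 7.5 cm; v ends 9 cm/s.
5–6 s: v starts 9 cm/s; Δx = 9·1 + ½·-6·1² = 6 cm; v ends 3 cm/s.
6–11 s: v starts 3 cm/s; Δx = 3·5 + ½·7·5² = 102.5 cm; v ends 38 cm/s.
x(11) = 7 + Σ Δx = 123 cm.

123 cm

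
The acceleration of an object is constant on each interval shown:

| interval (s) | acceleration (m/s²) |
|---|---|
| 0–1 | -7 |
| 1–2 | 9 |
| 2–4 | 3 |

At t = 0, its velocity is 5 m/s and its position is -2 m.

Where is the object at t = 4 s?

On each constant-a segment, Δv = aΔt and Δx = v₀Δt + ½aΔt²; chain segment to segment.
0–1 s: v starts 5 m/s; Δx = 5·1 + ½·-7·1² = 1.5 m; v ends -2 m/s.
1–2 s: v starts -2 m/s; Δx = -2·1 + ½·9·1² = 2.5 m; v ends 7 m/s.
2–4 s: v starts 7 m/s; Δx = 7·2 + ½·3·2² = 20 m; v ends 13 m/s.
x(4) = -2 + Σ Δx = 22 m.

22 m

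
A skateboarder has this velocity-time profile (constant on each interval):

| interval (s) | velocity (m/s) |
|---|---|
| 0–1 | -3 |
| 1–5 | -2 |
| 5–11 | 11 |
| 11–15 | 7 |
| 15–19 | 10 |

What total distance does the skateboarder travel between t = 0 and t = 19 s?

145 m

Distance (not displacement) is the total path length: add the absolute areas under v-t.
0–1 s: |-3| × 1 = 3 m
1–5 s: |-2| × 4 = 8 m
5–11 s: |11| × 6 = 66 m
11–15 s: |7| × 4 = 28 m
15–19 s: |10| × 4 = 40 m
Total distance = 145 m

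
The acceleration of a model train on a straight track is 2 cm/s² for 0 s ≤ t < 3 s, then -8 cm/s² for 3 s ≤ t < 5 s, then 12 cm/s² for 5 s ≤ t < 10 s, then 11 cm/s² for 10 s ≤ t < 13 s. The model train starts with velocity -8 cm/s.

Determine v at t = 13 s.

75 cm/s

Δv equals the area under the a-t graph; then v = v₀ + Δv.
0–3 s: 2 × 3 = 6 cm/s
3–5 s: -8 × 2 = -16 cm/s
5–10 s: 12 × 5 = 60 cm/s
10–13 s: 11 × 3 = 33 cm/s
Δv = 83 cm/s, so v(13) = -8 + (83) = 75 cm/s.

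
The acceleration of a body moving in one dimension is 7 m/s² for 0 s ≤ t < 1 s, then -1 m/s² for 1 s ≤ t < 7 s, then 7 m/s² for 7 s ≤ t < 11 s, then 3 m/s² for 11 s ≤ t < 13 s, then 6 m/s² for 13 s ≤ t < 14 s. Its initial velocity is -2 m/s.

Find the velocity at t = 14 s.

Δv equals the area under the a-t graph; then v = v₀ + Δv.
0–1 s: 7 × 1 = 7 m/s
1–7 s: -1 × 6 = -6 m/s
7–11 s: 7 × 4 = 28 m/s
11–13 s: 3 × 2 = 6 m/s
13–14 s: 6 × 1 = 6 m/s
Δv = 41 m/s, so v(14) = -2 + (41) = 39 m/s.

39 m/s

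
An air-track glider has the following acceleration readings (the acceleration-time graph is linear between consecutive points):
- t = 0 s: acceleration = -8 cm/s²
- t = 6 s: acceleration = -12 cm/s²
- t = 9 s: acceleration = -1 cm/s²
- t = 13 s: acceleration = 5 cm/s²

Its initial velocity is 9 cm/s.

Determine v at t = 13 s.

-62.5 cm/s

Δv equals the area under the a-t graph; then v = v₀ + Δv.
0–6 s: ½(-8 + -12)(6) = -60 cm/s
6–9 s: ½(-12 + -1)(3) = -19.5 cm/s
9–13 s: ½(-1 + 5)(4) = 8 cm/s
Δv = -71.5 cm/s, so v(13) = 9 + (-71.5) = -62.5 cm/s.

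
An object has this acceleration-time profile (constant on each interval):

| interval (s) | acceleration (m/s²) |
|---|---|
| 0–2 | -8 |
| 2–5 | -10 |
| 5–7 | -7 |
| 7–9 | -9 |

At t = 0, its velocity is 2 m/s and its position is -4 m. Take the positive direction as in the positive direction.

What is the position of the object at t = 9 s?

-339 m

On each constant-a segment, Δv = aΔt and Δx = v₀Δt + ½aΔt²; chain segment to segment.
0–2 s: v starts 2 m/s; Δx = 2·2 + ½·-8·2² = -12 m; v ends -14 m/s.
2–5 s: v starts -14 m/s; Δx = -14·3 + ½·-10·3² = -87 m; v ends -44 m/s.
5–7 s: v starts -44 m/s; Δx = -44·2 + ½·-7·2² = -102 m; v ends -58 m/s.
7–9 s: v starts -58 m/s; Δx = -58·2 + ½·-9·2² = -134 m; v ends -76 m/s.
x(9) = -4 + Σ Δx = -339 m.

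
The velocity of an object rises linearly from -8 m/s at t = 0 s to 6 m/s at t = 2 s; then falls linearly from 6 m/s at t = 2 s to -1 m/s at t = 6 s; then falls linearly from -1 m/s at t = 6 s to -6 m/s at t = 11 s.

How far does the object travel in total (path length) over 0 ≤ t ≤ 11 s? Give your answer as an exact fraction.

493/14 m

Distance (not displacement) is the total path length: add the absolute areas under v-t.
0–2 s: v = 0 at t = 8/7 s; triangle areas 32/7 + 18/7 = 50/7 m
2–6 s: v = 0 at t = 38/7 s; triangle areas 72/7 + 2/7 = 74/7 m
6–11 s: |½(-1 + -6)(5)| = 17.5 m
Total distance = 493/14 m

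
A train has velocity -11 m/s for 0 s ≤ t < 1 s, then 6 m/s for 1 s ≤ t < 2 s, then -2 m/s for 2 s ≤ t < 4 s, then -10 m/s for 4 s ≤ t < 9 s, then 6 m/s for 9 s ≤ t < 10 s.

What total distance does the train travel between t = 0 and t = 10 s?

Total distance travelled is ∫|v| dt — sum the magnitudes of each area piece.
0–1 s: |-11| × 1 = 11 m
1–2 s: |6| × 1 = 6 m
2–4 s: |-2| × 2 = 4 m
4–9 s: |-10| × 5 = 50 m
9–10 s: |6| × 1 = 6 m
Total distance = 77 m

77 m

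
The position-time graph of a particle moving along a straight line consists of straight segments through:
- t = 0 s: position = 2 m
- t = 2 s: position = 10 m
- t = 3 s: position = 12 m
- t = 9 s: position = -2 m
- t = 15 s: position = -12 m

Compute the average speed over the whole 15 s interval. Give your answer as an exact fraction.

34/15 m/s

Average speed = (total path length)/(elapsed time); on a piecewise-linear x-t graph the path length is Σ|Δx|.
0–2 s: |Δx| = |10 − 2| = 8 m
2–3 s: |Δx| = |12 − 10| = 2 m
3–9 s: |Δx| = |-2 − 12| = 14 m
9–15 s: |Δx| = |-12 − -2| = 10 m
Total path = 34 m; average speed = 34/15 = 34/15 m/s.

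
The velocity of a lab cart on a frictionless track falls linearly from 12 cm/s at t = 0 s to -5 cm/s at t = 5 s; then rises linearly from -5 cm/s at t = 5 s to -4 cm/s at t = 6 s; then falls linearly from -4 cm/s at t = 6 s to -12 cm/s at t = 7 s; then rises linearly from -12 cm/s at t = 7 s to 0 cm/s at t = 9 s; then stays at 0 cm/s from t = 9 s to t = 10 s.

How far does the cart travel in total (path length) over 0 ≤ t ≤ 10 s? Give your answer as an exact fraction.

839/17 cm

Distance (not displacement) is the total path length: add the absolute areas under v-t.
0–5 s: v = 0 at t = 60/17 s; triangle areas 360/17 + 125/34 = 845/34 cm
5–6 s: |½(-5 + -4)(1)| = 4.5 cm
6–7 s: |½(-4 + -12)(1)| = 8 cm
7–9 s: |½(-12 + 0)(2)| = 12 cm
9–10 s: |0| × 1 = 0 cm
Total distance = 839/17 cm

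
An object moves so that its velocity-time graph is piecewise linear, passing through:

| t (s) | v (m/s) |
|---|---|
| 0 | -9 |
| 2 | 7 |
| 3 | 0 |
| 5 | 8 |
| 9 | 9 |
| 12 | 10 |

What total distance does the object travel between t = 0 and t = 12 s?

Distance (not displacement) is the total path length: add the absolute areas under v-t.
0–2 s: v = 0 at t = 1.125 s; triangle areas 5.0625 + 3.0625 = 8.125 m
2–3 s: |½(7 + 0)(1)| = 3.5 m
3–5 s: |½(0 + 8)(2)| = 8 m
5–9 s: |½(8 + 9)(4)| = 34 m
9–12 s: |½(9 + 10)(3)| = 28.5 m
Total distance = 82.125 m

82.125 m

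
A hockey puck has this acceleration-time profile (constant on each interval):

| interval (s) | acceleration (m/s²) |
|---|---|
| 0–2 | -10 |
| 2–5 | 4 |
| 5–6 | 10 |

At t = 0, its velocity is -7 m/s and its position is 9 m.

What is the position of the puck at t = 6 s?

-98 m

On each constant-a segment, Δv = aΔt and Δx = v₀Δt + ½aΔt²; chain segment to segment.
0–2 s: v starts -7 m/s; Δx = -7·2 + ½·-10·2² = -34 m; v ends -27 m/s.
2–5 s: v starts -27 m/s; Δx = -27·3 + ½·4·3² = -63 m; v ends -15 m/s.
5–6 s: v starts -15 m/s; Δx = -15·1 + ½·10·1² = -10 m; v ends -5 m/s.
x(6) = 9 + Σ Δx = -98 m.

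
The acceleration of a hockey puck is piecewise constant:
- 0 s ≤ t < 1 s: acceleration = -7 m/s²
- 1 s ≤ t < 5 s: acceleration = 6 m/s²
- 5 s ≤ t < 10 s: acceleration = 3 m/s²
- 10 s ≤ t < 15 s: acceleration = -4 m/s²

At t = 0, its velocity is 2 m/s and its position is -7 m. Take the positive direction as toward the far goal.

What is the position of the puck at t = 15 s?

On each constant-a segment, Δv = aΔt and Δx = v₀Δt + ½aΔt²; chain segment to segment.
0–1 s: v starts 2 m/s; Δx = 2·1 + ½·-7·1² = -1.5 m; v ends -5 m/s.
1–5 s: v starts -5 m/s; Δx = -5·4 + ½·6·4² = 28 m; v ends 19 m/s.
5–10 s: v starts 19 m/s; Δx = 19·5 + ½·3·5² = 132.5 m; v ends 34 m/s.
10–15 s: v starts 34 m/s; Δx = 34·5 + ½·-4·5² = 120 m; v ends 14 m/s.
x(15) = -7 + Σ Δx = 272 m.

272 m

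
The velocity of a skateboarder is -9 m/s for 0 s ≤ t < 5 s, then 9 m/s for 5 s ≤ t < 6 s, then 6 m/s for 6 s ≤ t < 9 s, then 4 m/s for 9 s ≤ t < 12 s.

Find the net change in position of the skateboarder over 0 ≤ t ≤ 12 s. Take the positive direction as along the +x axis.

-6 m

Net displacement equals the area under the velocity-time graph (areas below the axis count negative).
0–5 s: -9 × 5 = -45 m
5–6 s: 9 × 1 = 9 m
6–9 s: 6 × 3 = 18 m
9–12 s: 4 × 3 = 12 m
Net displacement = -6 m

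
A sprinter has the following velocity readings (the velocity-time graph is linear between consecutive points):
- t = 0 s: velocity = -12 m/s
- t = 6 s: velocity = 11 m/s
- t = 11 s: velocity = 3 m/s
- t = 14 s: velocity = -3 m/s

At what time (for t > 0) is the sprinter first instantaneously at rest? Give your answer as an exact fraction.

t = 72/23 s

v changes sign on 0–6 s (from -12 to 11); the graph is linear there, so v = 0 at t = 0 + (12)·(6 − 0)/(11 − -12) = 72/23 s.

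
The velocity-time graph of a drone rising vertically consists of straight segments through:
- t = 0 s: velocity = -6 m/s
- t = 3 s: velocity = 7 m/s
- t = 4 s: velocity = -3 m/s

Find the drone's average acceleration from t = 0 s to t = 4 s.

0.75 m/s²

Average acceleration = Δv/Δt = (-3 − -6)/(4 − 0) = 0.75 m/s².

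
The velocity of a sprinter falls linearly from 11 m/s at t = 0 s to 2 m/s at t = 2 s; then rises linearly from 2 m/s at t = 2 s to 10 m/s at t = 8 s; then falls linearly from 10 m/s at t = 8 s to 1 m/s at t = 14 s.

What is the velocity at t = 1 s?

On 0–2 s the graph is linear from 11 to 2 m/s: v(1) = 11 + (2 − 11)·(1 − 0)/(2 − 0) = 6.5 m/s.

6.5 m/s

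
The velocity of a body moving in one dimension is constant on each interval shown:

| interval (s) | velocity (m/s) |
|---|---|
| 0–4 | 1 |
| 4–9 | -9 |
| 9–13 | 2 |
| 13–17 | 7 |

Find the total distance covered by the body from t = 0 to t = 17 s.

Total distance travelled is ∫|v| dt — sum the magnitudes of each area piece.
0–4 s: |1| × 4 = 4 m
4–9 s: |-9| × 5 = 45 m
9–13 s: |2| × 4 = 8 m
13–17 s: |7| × 4 = 28 m
Total distance = 85 m

85 m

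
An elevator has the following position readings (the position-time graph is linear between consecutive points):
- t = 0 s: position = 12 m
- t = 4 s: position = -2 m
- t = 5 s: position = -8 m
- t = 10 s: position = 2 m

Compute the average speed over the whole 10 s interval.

Average speed = (total path length)/(elapsed time); on a piecewise-linear x-t graph the path length is Σ|Δx|.
0–4 s: |Δx| = |-2 − 12| = 14 m
4–5 s: |Δx| = |-8 − -2| = 6 m
5–10 s: |Δx| = |2 − -8| = 10 m
Total path = 30 m; average speed = 30/10 = 3 m/s.

3 m/s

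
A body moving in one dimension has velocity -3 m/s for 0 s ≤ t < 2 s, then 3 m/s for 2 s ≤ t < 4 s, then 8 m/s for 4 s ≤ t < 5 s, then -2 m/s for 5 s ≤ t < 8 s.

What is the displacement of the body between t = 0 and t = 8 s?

Net displacement equals the area under the velocity-time graph (areas below the axis count negative).
0–2 s: -3 × 2 = -6 m
2–4 s: 3 × 2 = 6 m
4–5 s: 8 × 1 = 8 m
5–8 s: -2 × 3 = -6 m
Net displacement = 2 m

2 m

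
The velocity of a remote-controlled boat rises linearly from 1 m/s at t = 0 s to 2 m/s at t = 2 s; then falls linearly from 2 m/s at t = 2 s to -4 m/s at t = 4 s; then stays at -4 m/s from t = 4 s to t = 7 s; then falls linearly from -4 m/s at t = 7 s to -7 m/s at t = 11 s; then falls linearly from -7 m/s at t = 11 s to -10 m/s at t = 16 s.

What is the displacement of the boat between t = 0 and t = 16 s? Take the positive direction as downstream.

-75.5 m

Net displacement equals the area under the velocity-time graph (areas below the axis count negative).
0–2 s: ½(1 + 2)(2) = 3 m
2–4 s: ½(2 + -4)(2) = -2 m
4–7 s: -4 × 3 = -12 m
7–11 s: ½(-4 + -7)(4) = -22 m
11–16 s: ½(-7 + -10)(5) = -42.5 m
Net displacement = -75.5 m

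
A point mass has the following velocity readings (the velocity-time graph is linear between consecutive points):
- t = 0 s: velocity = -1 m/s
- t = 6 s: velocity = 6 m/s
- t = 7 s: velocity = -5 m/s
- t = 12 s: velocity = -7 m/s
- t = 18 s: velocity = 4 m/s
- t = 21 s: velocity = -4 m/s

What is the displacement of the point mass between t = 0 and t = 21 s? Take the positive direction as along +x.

-23.5 m

Displacement is the signed area under the v-t curve.
0–6 s: ½(-1 + 6)(6) = 15 m
6–7 s: ½(6 + -5)(1) = 0.5 m
7–12 s: ½(-5 + -7)(5) = -30 m
12–18 s: ½(-7 + 4)(6) = -9 m
18–21 s: ½(4 + -4)(3) = 0 m
Net displacement = -23.5 m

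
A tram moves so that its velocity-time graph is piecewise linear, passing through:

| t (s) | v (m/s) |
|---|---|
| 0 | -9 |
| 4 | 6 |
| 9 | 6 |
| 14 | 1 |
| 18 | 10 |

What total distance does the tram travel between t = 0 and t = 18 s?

85.1 m

Total distance travelled is ∫|v| dt — sum the magnitudes of each area piece.
0–4 s: v = 0 at t = 2.4 s; triangle areas 10.8 + 4.8 = 15.6 m
4–9 s: |6| × 5 = 30 m
9–14 s: |½(6 + 1)(5)| = 17.5 m
14–18 s: |½(1 + 10)(4)| = 22 m
Total distance = 85.1 m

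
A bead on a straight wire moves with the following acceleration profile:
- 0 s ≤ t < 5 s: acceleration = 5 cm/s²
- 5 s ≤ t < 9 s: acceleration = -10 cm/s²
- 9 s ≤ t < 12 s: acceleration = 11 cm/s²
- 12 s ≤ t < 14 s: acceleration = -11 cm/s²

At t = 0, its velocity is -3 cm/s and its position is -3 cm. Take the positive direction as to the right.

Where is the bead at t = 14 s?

56 cm

On each constant-a segment, Δv = aΔt and Δx = v₀Δt + ½aΔt²; chain segment to segment.
0–5 s: v starts -3 cm/s; Δx = -3·5 + ½·5·5² = 47.5 cm; v ends 22 cm/s.
5–9 s: v starts 22 cm/s; Δx = 22·4 + ½·-10·4² = 8 cm; v ends -18 cm/s.
9–12 s: v starts -18 cm/s; Δx = -18·3 + ½·11·3² = -4.5 cm; v ends 15 cm/s.
12–14 s: v starts 15 cm/s; Δx = 15·2 + ½·-11·2² = 8 cm; v ends -7 cm/s.
x(14) = -3 + Σ Δx = 56 cm.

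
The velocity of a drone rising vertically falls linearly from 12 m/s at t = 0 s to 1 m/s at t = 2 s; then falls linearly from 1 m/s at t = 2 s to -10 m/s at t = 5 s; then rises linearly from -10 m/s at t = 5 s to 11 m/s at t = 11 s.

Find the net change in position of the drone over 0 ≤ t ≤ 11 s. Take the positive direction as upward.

Displacement is the signed area under the v-t curve.
0–2 s: ½(12 + 1)(2) = 13 m
2–5 s: ½(1 + -10)(3) = -13.5 m
5–11 s: ½(-10 + 11)(6) = 3 m
Net displacement = 2.5 m

2.5 m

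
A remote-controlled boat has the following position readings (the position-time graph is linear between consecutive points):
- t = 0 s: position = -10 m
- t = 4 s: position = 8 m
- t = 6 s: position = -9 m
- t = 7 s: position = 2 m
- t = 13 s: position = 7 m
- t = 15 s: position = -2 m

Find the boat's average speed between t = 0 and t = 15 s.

Average speed = (total path length)/(elapsed time); on a piecewise-linear x-t graph the path length is Σ|Δx|.
0–4 s: |Δx| = |8 − -10| = 18 m
4–6 s: |Δx| = |-9 − 8| = 17 m
6–7 s: |Δx| = |2 − -9| = 11 m
7–13 s: |Δx| = |7 − 2| = 5 m
13–15 s: |Δx| = |-2 − 7| = 9 m
Total path = 60 m; average speed = 60/15 = 4 m/s.

4 m/s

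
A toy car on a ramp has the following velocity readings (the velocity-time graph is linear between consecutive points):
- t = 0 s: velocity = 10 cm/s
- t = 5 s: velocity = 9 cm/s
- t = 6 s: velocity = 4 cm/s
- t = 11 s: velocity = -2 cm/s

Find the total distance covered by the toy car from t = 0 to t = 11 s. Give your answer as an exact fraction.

187/3 cm

Distance (not displacement) is the total path length: add the absolute areas under v-t.
0–5 s: |½(10 + 9)(5)| = 47.5 cm
5–6 s: |½(9 + 4)(1)| = 6.5 cm
6–11 s: v = 0 at t = 28/3 s; triangle areas 20/3 + 5/3 = 25/3 cm
Total distance = 187/3 cm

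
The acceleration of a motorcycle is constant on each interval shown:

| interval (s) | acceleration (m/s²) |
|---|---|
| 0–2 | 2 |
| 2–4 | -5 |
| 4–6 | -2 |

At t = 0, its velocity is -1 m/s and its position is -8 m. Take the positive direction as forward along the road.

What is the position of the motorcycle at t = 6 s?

-28 m

On each constant-a segment, Δv = aΔt and Δx = v₀Δt + ½aΔt²; chain segment to segment.
0–2 s: v starts -1 m/s; Δx = -1·2 + ½·2·2² = 2 m; v ends 3 m/s.
2–4 s: v starts 3 m/s; Δx = 3·2 + ½·-5·2² = -4 m; v ends -7 m/s.
4–6 s: v starts -7 m/s; Δx = -7·2 + ½·-2·2² = -18 m; v ends -11 m/s.
x(6) = -8 + Σ Δx = -28 m.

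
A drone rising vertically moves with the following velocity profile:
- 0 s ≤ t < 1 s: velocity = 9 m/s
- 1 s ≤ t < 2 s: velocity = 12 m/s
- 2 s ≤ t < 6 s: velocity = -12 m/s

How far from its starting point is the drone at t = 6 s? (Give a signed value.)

-27 m

Net displacement equals the area under the velocity-time graph (areas below the axis count negative).
0–1 s: 9 × 1 = 9 m
1–2 s: 12 × 1 = 12 m
2–6 s: -12 × 4 = -48 m
Net displacement = -27 m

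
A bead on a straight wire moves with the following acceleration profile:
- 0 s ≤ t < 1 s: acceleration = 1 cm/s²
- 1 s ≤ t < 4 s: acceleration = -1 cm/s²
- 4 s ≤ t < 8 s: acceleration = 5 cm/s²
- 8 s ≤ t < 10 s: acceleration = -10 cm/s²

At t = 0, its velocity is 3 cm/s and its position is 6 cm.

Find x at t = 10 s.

On each constant-a segment, Δv = aΔt and Δx = v₀Δt + ½aΔt²; chain segment to segment.
0–1 s: v starts 3 cm/s; Δx = 3·1 + ½·1·1² = 3.5 cm; v ends 4 cm/s.
1–4 s: v starts 4 cm/s; Δx = 4·3 + ½·-1·3² = 7.5 cm; v ends 1 cm/s.
4–8 s: v starts 1 cm/s; Δx = 1·4 + ½·5·4² = 44 cm; v ends 21 cm/s.
8–10 s: v starts 21 cm/s; Δx = 21·2 + ½·-10·2² = 22 cm; v ends 1 cm/s.
x(10) = 6 + Σ Δx = 83 cm.

83 cm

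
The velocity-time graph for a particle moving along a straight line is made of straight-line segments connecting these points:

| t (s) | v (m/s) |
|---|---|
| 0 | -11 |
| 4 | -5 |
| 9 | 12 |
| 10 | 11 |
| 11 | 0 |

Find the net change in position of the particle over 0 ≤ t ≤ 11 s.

2.5 m

Net displacement equals the area under the velocity-time graph (areas below the axis count negative).
0–4 s: ½(-11 + -5)(4) = -32 m
4–9 s: ½(-5 + 12)(5) = 17.5 m
9–10 s: ½(12 + 11)(1) = 11.5 m
10–11 s: ½(11 + 0)(1) = 5.5 m
Net displacement = 2.5 m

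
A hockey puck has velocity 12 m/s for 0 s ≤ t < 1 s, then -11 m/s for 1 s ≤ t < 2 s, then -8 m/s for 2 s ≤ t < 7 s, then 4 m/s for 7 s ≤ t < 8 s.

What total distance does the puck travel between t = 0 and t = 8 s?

Distance (not displacement) is the total path length: add the absolute areas under v-t.
0–1 s: |12| × 1 = 12 m
1–2 s: |-11| × 1 = 11 m
2–7 s: |-8| × 5 = 40 m
7–8 s: |4| × 1 = 4 m
Total distance = 67 m

67 m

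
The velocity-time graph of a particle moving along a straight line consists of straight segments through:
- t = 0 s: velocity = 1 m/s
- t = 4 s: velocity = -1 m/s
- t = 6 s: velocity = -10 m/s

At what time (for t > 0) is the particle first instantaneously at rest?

t = 2 s

v changes sign on 0–4 s (from 1 to -1); the graph is linear there, so v = 0 at t = 0 + (-1)·(4 − 0)/(-1 − 1) = 2 s.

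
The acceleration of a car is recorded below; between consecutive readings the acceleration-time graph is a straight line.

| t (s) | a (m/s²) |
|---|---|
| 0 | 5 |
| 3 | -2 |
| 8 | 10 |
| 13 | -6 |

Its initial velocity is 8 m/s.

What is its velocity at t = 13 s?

42.5 m/s

Δv equals the area under the a-t graph; then v = v₀ + Δv.
0–3 s: ½(5 + -2)(3) = 4.5 m/s
3–8 s: ½(-2 + 10)(5) = 20 m/s
8–13 s: ½(10 + -6)(5) = 10 m/s
Δv = 34.5 m/s, so v(13) = 8 + (34.5) = 42.5 m/s.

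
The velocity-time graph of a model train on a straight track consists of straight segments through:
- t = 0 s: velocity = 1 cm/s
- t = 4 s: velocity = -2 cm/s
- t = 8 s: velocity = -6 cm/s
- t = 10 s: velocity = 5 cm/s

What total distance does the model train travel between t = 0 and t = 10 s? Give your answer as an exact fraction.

821/33 cm

Total distance travelled is ∫|v| dt — sum the magnitudes of each area piece.
0–4 s: v = 0 at t = 4/3 s; triangle areas 2/3 + 8/3 = 10/3 cm
4–8 s: |½(-2 + -6)(4)| = 16 cm
8–10 s: v = 0 at t = 100/11 s; triangle areas 36/11 + 25/11 = 61/11 cm
Total distance = 821/33 cm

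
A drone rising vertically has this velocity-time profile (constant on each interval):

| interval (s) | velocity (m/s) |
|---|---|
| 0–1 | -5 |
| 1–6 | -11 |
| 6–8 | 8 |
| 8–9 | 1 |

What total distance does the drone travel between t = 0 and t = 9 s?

77 m

Total distance travelled is ∫|v| dt — sum the magnitudes of each area piece.
0–1 s: |-5| × 1 = 5 m
1–6 s: |-11| × 5 = 55 m
6–8 s: |8| × 2 = 16 m
8–9 s: |1| × 1 = 1 m
Total distance = 77 m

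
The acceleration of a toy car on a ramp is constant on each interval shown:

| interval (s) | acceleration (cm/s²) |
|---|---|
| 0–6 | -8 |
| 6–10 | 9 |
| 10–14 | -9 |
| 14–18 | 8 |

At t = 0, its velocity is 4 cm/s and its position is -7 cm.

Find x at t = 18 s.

-447 cm

On each constant-a segment, Δv = aΔt and Δx = v₀Δt + ½aΔt²; chain segment to segment.
0–6 s: v starts 4 cm/s; Δx = 4·6 + ½·-8·6² = -120 cm; v ends -44 cm/s.
6–10 s: v starts -44 cm/s; Δx = -44·4 + ½·9·4² = -104 cm; v ends -8 cm/s.
10–14 s: v starts -8 cm/s; Δx = -8·4 + ½·-9·4² = -104 cm; v ends -44 cm/s.
14–18 s: v starts -44 cm/s; Δx = -44·4 + ½·8·4² = -112 cm; v ends -12 cm/s.
x(18) = -7 + Σ Δx = -447 cm.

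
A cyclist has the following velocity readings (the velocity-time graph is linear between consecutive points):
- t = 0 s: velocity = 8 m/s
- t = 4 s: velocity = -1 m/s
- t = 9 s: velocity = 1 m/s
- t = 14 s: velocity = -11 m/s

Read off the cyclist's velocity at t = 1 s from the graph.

5.75 m/s

On 0–4 s the graph is linear from 8 to -1 m/s: v(1) = 8 + (-1 − 8)·(1 − 0)/(4 − 0) = 5.75 m/s.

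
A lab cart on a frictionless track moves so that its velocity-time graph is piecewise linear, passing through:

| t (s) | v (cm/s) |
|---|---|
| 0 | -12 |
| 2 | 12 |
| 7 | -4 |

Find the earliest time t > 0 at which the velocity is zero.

v changes sign on 0–2 s (from -12 to 12); the graph is linear there, so v = 0 at t = 0 + (12)·(2 − 0)/(12 − -12) = 1 s.

t = 1 s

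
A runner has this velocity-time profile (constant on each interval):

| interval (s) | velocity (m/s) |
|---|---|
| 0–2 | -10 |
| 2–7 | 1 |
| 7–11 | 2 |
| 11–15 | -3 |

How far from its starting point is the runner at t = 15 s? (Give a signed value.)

Net displacement equals the area under the velocity-time graph (areas below the axis count negative).
0–2 s: -10 × 2 = -20 m
2–7 s: 1 × 5 = 5 m
7–11 s: 2 × 4 = 8 m
11–15 s: -3 × 4 = -12 m
Net displacement = -19 m

-19 m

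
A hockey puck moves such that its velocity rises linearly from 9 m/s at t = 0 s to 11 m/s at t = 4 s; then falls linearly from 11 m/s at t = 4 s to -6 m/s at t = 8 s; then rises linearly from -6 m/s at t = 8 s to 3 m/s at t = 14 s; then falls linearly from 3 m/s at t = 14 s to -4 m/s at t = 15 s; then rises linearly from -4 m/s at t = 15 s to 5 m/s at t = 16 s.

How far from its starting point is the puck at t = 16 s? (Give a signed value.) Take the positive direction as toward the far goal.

41 m

Net displacement equals the area under the velocity-time graph (areas below the axis count negative).
0–4 s: ½(9 + 11)(4) = 40 m
4–8 s: ½(11 + -6)(4) = 10 m
8–14 s: ½(-6 + 3)(6) = -9 m
14–15 s: ½(3 + -4)(1) = -0.5 m
15–16 s: ½(-4 + 5)(1) = 0.5 m
Net displacement = 41 m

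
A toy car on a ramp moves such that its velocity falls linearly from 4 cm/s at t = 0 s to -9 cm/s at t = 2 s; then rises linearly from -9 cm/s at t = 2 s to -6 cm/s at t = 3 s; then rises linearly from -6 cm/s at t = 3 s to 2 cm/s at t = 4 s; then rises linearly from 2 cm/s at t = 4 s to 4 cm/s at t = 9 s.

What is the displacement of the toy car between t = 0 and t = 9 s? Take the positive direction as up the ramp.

Displacement is the signed area under the v-t curve.
0–2 s: ½(4 + -9)(2) = -5 cm
2–3 s: ½(-9 + -6)(1) = -7.5 cm
3–4 s: ½(-6 + 2)(1) = -2 cm
4–9 s: ½(2 + 4)(5) = 15 cm
Net displacement = 0.5 cm

0.5 cm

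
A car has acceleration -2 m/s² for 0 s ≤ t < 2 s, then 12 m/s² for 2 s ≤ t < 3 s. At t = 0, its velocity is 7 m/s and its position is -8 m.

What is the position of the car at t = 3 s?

On each constant-a segment, Δv = aΔt and Δx = v₀Δt + ½aΔt²; chain segment to segment.
0–2 s: v starts 7 m/s; Δx = 7·2 + ½·-2·2² = 10 m; v ends 3 m/s.
2–3 s: v starts 3 m/s; Δx = 3·1 + ½·12·1² = 9 m; v ends 15 m/s.
x(3) = -8 + Σ Δx = 11 m.

11 m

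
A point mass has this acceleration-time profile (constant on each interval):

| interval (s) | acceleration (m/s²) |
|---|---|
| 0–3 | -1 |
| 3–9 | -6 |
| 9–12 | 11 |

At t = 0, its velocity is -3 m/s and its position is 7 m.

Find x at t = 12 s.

On each constant-a segment, Δv = aΔt and Δx = v₀Δt + ½aΔt²; chain segment to segment.
0–3 s: v starts -3 m/s; Δx = -3·3 + ½·-1·3² = -13.5 m; v ends -6 m/s.
3–9 s: v starts -6 m/s; Δx = -6·6 + ½·-6·6² = -144 m; v ends -42 m/s.
9–12 s: v starts -42 m/s; Δx = -42·3 + ½·11·3² = -76.5 m; v ends -9 m/s.
x(12) = 7 + Σ Δx = -227 m.

-227 m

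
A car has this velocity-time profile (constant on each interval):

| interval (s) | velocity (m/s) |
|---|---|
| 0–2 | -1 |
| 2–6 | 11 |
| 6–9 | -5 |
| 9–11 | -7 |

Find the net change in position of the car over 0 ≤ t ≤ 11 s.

13 m

Net displacement equals the area under the velocity-time graph (areas below the axis count negative).
0–2 s: -1 × 2 = -2 m
2–6 s: 11 × 4 = 44 m
6–9 s: -5 × 3 = -15 m
9–11 s: -7 × 2 = -14 m
Net displacement = 13 m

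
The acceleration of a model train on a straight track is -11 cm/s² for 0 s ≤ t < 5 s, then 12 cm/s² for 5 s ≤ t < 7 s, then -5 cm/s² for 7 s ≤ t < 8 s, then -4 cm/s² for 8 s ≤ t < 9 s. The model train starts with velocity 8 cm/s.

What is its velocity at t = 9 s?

Δv equals the area under the a-t graph; then v = v₀ + Δv.
0–5 s: -11 × 5 = -55 cm/s
5–7 s: 12 × 2 = 24 cm/s
7–8 s: -5 × 1 = -5 cm/s
8–9 s: -4 × 1 = -4 cm/s
Δv = -40 cm/s, so v(9) = 8 + (-40) = -32 cm/s.

-32 cm/s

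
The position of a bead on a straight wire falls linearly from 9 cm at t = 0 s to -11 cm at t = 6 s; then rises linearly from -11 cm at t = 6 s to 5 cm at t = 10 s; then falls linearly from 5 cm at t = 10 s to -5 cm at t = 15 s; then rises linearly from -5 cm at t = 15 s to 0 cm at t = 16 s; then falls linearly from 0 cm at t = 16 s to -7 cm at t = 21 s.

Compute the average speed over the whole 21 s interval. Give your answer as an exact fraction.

58/21 cm/s

Average speed = (total path length)/(elapsed time); on a piecewise-linear x-t graph the path length is Σ|Δx|.
0–6 s: |Δx| = |-11 − 9| = 20 cm
6–10 s: |Δx| = |5 − -11| = 16 cm
10–15 s: |Δx| = |-5 − 5| = 10 cm
15–16 s: |Δx| = |0 − -5| = 5 cm
16–21 s: |Δx| = |-7 − 0| = 7 cm
Total path = 58 cm; average speed = 58/21 = 58/21 cm/s.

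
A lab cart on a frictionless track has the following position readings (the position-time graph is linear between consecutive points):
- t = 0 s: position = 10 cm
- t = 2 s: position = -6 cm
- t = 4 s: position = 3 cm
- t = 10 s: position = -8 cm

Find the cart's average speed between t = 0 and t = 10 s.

Average speed = (total path length)/(elapsed time); on a piecewise-linear x-t graph the path length is Σ|Δx|.
0–2 s: |Δx| = |-6 − 10| = 16 cm
2–4 s: |Δx| = |3 − -6| = 9 cm
4–10 s: |Δx| = |-8 − 3| = 11 cm
Total path = 36 cm; average speed = 36/10 = 3.6 cm/s.

3.6 cm/s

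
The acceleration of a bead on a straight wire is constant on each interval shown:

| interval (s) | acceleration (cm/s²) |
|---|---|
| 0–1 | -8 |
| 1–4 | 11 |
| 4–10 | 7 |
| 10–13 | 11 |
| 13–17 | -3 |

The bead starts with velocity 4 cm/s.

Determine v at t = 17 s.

92 cm/s

Δv equals the area under the a-t graph; then v = v₀ + Δv.
0–1 s: -8 × 1 = -8 cm/s
1–4 s: 11 × 3 = 33 cm/s
4–10 s: 7 × 6 = 42 cm/s
10–13 s: 11 × 3 = 33 cm/s
13–17 s: -3 × 4 = -12 cm/s
Δv = 88 cm/s, so v(17) = 4 + (88) = 92 cm/s.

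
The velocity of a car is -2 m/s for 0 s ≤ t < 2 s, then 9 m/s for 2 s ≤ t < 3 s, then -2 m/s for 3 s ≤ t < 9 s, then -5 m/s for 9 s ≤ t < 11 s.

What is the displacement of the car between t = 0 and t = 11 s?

Displacement is the signed area under the v-t curve.
0–2 s: -2 × 2 = -4 m
2–3 s: 9 × 1 = 9 m
3–9 s: -2 × 6 = -12 m
9–11 s: -5 × 2 = -10 m
Net displacement = -17 m

-17 m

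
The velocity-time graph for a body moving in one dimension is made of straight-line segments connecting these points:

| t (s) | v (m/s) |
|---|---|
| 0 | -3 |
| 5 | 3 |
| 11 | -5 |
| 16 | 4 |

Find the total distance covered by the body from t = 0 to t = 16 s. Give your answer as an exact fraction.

Distance (not displacement) is the total path length: add the absolute areas under v-t.
0–5 s: v = 0 at t = 2.5 s; triangle areas 3.75 + 3.75 = 7.5 m
5–11 s: v = 0 at t = 7.25 s; triangle areas 3.375 + 9.375 = 12.75 m
11–16 s: v = 0 at t = 124/9 s; triangle areas 125/18 + 40/9 = 205/18 m
Total distance = 1139/36 m

1139/36 m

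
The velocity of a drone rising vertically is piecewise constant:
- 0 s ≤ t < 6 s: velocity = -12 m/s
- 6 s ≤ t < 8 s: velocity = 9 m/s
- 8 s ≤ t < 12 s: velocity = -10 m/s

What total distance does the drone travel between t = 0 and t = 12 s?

130 m

Total distance travelled is ∫|v| dt — sum the magnitudes of each area piece.
0–6 s: |-12| × 6 = 72 m
6–8 s: |9| × 2 = 18 m
8–12 s: |-10| × 4 = 40 m
Total distance = 130 m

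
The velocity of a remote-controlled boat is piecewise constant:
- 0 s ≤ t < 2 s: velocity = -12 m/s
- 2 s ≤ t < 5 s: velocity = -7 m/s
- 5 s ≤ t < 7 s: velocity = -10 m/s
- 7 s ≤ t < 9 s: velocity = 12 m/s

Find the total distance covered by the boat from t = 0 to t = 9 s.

Total distance travelled is ∫|v| dt — sum the magnitudes of each area piece.
0–2 s: |-12| × 2 = 24 m
2–5 s: |-7| × 3 = 21 m
5–7 s: |-10| × 2 = 20 m
7–9 s: |12| × 2 = 24 m
Total distance = 89 m

89 m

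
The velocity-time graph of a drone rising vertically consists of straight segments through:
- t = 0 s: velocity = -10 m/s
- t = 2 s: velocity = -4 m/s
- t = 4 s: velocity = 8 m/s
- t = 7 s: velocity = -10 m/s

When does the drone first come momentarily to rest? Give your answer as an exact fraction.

v changes sign on 2–4 s (from -4 to 8); the graph is linear there, so v = 0 at t = 2 + (4)·(4 − 2)/(8 − -4) = 8/3 s.

t = 8/3 s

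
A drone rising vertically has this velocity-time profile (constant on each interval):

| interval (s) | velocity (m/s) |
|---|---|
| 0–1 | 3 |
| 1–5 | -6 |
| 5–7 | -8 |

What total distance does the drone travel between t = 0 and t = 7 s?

Distance (not displacement) is the total path length: add the absolute areas under v-t.
0–1 s: |3| × 1 = 3 m
1–5 s: |-6| × 4 = 24 m
5–7 s: |-8| × 2 = 16 m
Total distance = 43 m

43 m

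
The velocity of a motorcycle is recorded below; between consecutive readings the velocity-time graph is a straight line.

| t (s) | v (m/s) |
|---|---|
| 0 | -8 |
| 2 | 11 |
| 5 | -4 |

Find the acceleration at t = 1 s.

9.5 m/s²

Acceleration is the slope of the v-t graph on 0–2 s: (11 − -8)/(2 − 0) = 9.5 m/s².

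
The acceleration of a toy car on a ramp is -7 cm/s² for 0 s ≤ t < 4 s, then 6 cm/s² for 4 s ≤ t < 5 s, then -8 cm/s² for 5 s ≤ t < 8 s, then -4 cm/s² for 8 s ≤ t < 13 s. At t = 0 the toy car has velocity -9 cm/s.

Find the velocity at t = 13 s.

-75 cm/s

Δv equals the area under the a-t graph; then v = v₀ + Δv.
0–4 s: -7 × 4 = -28 cm/s
4–5 s: 6 × 1 = 6 cm/s
5–8 s: -8 × 3 = -24 cm/s
8–13 s: -4 × 5 = -20 cm/s
Δv = -66 cm/s, so v(13) = -9 + (-66) = -75 cm/s.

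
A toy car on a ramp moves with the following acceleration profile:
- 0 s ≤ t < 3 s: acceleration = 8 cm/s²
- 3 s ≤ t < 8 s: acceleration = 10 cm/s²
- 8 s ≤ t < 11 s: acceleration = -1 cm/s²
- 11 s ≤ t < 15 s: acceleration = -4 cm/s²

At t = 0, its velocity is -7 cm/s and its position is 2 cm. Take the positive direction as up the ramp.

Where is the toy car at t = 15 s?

On each constant-a segment, Δv = aΔt and Δx = v₀Δt + ½aΔt²; chain segment to segment.
0–3 s: v starts -7 cm/s; Δx = -7·3 + ½·8·3² = 15 cm; v ends 17 cm/s.
3–8 s: v starts 17 cm/s; Δx = 17·5 + ½·10·5² = 210 cm; v ends 67 cm/s.
8–11 s: v starts 67 cm/s; Δx = 67·3 + ½·-1·3² = 196.5 cm; v ends 64 cm/s.
11–15 s: v starts 64 cm/s; Δx = 64·4 + ½·-4·4² = 224 cm; v ends 48 cm/s.
x(15) = 2 + Σ Δx = 647.5 cm.

647.5 cm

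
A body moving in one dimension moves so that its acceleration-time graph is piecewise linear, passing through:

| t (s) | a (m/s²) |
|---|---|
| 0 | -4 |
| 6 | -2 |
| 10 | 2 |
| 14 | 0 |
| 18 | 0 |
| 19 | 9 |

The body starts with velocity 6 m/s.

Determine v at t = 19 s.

-3.5 m/s

Δv equals the area under the a-t graph; then v = v₀ + Δv.
0–6 s: ½(-4 + -2)(6) = -18 m/s
6–10 s: ½(-2 + 2)(4) = 0 m/s
10–14 s: ½(2 + 0)(4) = 4 m/s
14–18 s: 0 × 4 = 0 m/s
18–19 s: ½(0 + 9)(1) = 4.5 m/s
Δv = -9.5 m/s, so v(19) = 6 + (-9.5) = -3.5 m/s.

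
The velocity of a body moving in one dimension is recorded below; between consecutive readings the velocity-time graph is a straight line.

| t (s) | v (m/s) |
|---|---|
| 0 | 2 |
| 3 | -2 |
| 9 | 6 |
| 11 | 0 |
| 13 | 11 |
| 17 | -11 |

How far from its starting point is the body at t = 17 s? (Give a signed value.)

Displacement is the signed area under the v-t curve.
0–3 s: ½(2 + -2)(3) = 0 m
3–9 s: ½(-2 + 6)(6) = 12 m
9–11 s: ½(6 + 0)(2) = 6 m
11–13 s: ½(0 + 11)(2) = 11 m
13–17 s: ½(11 + -11)(4) = 0 m
Net displacement = 29 m

29 m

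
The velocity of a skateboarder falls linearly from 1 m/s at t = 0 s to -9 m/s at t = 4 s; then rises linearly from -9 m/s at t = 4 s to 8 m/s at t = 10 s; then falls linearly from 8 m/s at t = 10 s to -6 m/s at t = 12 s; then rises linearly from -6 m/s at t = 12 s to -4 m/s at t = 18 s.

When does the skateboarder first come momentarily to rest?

v changes sign on 0–4 s (from 1 to -9); the graph is linear there, so v = 0 at t = 0 + (-1)·(4 − 0)/(-9 − 1) = 0.4 s.

t = 0.4 s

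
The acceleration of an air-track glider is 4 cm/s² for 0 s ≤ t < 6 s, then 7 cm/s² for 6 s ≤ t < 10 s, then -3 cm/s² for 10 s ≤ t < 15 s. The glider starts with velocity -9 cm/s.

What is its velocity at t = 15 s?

Δv equals the area under the a-t graph; then v = v₀ + Δv.
0–6 s: 4 × 6 = 24 cm/s
6–10 s: 7 × 4 = 28 cm/s
10–15 s: -3 × 5 = -15 cm/s
Δv = 37 cm/s, so v(15) = -9 + (37) = 28 cm/s.

28 cm/s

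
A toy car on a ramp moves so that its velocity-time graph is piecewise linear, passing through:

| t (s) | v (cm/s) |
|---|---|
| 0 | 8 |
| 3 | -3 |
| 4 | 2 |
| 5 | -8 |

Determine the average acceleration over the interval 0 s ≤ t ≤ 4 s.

Average acceleration = Δv/Δt = (2 − 8)/(4 − 0) = -1.5 cm/s².

-1.5 cm/s²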